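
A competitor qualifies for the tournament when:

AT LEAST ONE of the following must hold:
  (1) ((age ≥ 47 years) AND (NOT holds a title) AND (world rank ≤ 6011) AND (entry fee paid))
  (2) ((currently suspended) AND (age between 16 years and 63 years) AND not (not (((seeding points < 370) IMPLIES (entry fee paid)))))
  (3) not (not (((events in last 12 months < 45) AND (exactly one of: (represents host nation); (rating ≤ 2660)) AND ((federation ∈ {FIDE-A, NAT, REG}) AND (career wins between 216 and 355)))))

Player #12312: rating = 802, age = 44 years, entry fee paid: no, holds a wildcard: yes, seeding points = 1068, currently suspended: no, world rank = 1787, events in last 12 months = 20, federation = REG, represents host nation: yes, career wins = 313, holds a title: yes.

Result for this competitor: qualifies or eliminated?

Eliminated

Atomic conditions:
  age ≥ 47 years: 44 ≥ 47 is false
  NOT holds a title: yes → false
  world rank ≤ 6011: 1787 ≤ 6011 is true
  entry fee paid: no → false
  currently suspended: no → false
  age between 16 years and 63 years: 44 in [16, 63] is true
  seeding points < 370: 1068 < 370 is false
  events in last 12 months < 45: 20 < 45 is true
  represents host nation: yes → true
  rating ≤ 2660: 802 ≤ 2660 is true
  federation ∈ {FIDE-A, NAT, REG}: REG is in the set → true
  career wins between 216 and 355: 313 in [216, 355] is true
Combine:
[1] false AND false AND true AND false = false
[2.3.1.1] false → false (antecedent false ⇒ implication holds) = true
[2.3.1] NOT true = false
[2.3] NOT false = true
[2] false AND true AND true = false
[3.1.1.2] exactly-one(true, true) = false
[3.1.1.3] true AND true = true
[3.1.1] true AND false AND true = false
[3.1] NOT false = true
[3] NOT true = false
[root] false OR false OR false = false
Overall: false → eliminated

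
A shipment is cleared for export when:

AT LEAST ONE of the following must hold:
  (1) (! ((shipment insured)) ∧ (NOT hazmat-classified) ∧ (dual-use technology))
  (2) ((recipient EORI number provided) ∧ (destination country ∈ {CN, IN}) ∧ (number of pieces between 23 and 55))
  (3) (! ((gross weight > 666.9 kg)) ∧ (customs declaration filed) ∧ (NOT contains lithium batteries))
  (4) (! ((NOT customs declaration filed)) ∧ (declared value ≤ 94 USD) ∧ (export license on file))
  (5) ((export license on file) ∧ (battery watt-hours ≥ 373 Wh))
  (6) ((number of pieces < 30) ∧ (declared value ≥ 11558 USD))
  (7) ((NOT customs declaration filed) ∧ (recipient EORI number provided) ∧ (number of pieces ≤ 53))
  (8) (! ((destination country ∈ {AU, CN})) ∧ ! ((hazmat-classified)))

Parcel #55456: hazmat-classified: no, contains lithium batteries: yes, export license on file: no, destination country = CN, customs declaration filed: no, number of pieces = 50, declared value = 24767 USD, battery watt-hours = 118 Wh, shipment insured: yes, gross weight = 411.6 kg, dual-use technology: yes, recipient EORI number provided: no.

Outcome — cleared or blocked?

Atomic conditions:
  shipment insured: yes → true
  NOT hazmat-classified: no → true
  dual-use technology: yes → true
  recipient EORI number provided: no → false
  destination country ∈ {CN, IN}: CN is in the set → true
  number of pieces between 23 and 55: 50 in [23, 55] is true
  gross weight > 666.9 kg: 411.6 > 666.9 is false
  customs declaration filed: no → false
  NOT contains lithium batteries: yes → false
  NOT customs declaration filed: no → true
  declared value ≤ 94 USD: 24767 ≤ 94 is false
  export license on file: no → false
  battery watt-hours ≥ 373 Wh: 118 ≥ 373 is false
  number of pieces < 30: 50 < 30 is false
  declared value ≥ 11558 USD: 24767 ≥ 11558 is true
  number of pieces ≤ 53: 50 ≤ 53 is true
  destination country ∈ {AU, CN}: CN is in the set → true
  hazmat-classified: no → false
Combine:
[1.1] NOT true = false
[1] false AND true AND true = false
[2] false AND true AND true = false
[3.1] NOT false = true
[3] true AND false AND false = false
[4.1] NOT true = false
[4] false AND false AND false = false
[5] false AND false = false
[6] false AND true = false
[7] true AND false AND true = false
[8.1] NOT true = false
[8.2] NOT false = true
[8] false AND true = false
[root] false OR false OR false OR false OR false OR false OR false OR false = false
Overall: false → blocked

Blocked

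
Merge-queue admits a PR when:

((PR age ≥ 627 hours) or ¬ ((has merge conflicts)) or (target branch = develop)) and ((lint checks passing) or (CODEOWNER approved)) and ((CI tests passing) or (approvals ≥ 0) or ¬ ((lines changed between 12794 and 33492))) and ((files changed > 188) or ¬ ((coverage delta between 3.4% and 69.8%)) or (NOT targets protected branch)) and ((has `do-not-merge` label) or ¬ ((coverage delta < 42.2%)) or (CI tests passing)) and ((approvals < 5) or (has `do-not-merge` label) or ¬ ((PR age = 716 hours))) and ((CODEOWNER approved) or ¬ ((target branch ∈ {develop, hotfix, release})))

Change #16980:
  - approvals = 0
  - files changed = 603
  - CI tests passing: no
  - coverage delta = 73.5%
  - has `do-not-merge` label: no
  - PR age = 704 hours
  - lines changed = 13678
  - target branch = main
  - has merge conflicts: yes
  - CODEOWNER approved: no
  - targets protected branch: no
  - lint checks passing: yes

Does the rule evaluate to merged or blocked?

Merged

Atomic conditions:
  PR age ≥ 627 hours: 704 ≥ 627 is true
  has merge conflicts: yes → true
  target branch = develop: main == develop is false
  lint checks passing: yes → true
  CODEOWNER approved: no → false
  CI tests passing: no → false
  approvals ≥ 0: 0 ≥ 0 is true
  lines changed between 12794 and 33492: 13678 in [12794, 33492] is true
  files changed > 188: 603 > 188 is true
  coverage delta between 3.4% and 69.8%: 73.5 in [3.4, 69.8] is false
  NOT targets protected branch: no → true
  has `do-not-merge` label: no → false
  coverage delta < 42.2%: 73.5 < 42.2 is false
  approvals < 5: 0 < 5 is true
  PR age = 716 hours: 704 == 716 is false
  target branch ∈ {develop, hotfix, release}: main is not in the set → false
Combine:
[1.2] NOT true = false
[1] true OR false OR false = true
[2] true OR false = true
[3.3] NOT true = false
[3] false OR true OR false = true
[4.2] NOT false = true
[4] true OR true OR true = true
[5.2] NOT false = true
[5] false OR true OR false = true
[6.3] NOT false = true
[6] true OR false OR true = true
[7.2] NOT false = true
[7] false OR true = true
[root] true AND true AND true AND true AND true AND true AND true = true
Overall: true → merged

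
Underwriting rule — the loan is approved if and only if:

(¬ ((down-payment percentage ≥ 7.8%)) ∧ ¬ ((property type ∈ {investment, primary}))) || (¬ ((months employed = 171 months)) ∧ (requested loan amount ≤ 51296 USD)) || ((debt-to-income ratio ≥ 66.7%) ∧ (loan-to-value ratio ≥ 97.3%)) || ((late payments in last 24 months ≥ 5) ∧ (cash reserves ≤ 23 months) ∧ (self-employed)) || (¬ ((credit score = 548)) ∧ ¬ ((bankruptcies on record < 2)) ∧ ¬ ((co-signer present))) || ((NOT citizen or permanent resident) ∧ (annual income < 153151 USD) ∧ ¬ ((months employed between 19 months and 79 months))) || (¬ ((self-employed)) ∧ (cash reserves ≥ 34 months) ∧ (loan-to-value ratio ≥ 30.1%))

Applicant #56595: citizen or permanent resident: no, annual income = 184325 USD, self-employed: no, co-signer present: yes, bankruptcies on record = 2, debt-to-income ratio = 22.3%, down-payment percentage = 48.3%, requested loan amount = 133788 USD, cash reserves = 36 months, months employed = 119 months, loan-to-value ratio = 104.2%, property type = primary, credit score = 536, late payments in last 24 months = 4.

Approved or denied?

Atomic conditions:
  down-payment percentage ≥ 7.8%: 48.3 ≥ 7.8 is true
  property type ∈ {investment, primary}: primary is in the set → true
  months employed = 171 months: 119 == 171 is false
  requested loan amount ≤ 51296 USD: 133788 ≤ 51296 is false
  debt-to-income ratio ≥ 66.7%: 22.3 ≥ 66.7 is false
  loan-to-value ratio ≥ 97.3%: 104.2 ≥ 97.3 is true
  late payments in last 24 months ≥ 5: 4 ≥ 5 is false
  cash reserves ≤ 23 months: 36 ≤ 23 is false
  self-employed: no → false
  credit score = 548: 536 == 548 is false
  bankruptcies on record < 2: 2 < 2 is false
  co-signer present: yes → true
  NOT citizen or permanent resident: no → true
  annual income < 153151 USD: 184325 < 153151 is false
  months employed between 19 months and 79 months: 119 in [19, 79] is false
  cash reserves ≥ 34 months: 36 ≥ 34 is true
  loan-to-value ratio ≥ 30.1%: 104.2 ≥ 30.1 is true
Combine:
[1.1] NOT true = false
[1.2] NOT true = false
[1] false AND false = false
[2.1] NOT false = true
[2] true AND false = false
[3] false AND true = false
[4] false AND false AND false = false
[5.1] NOT false = true
[5.2] NOT false = true
[5.3] NOT true = false
[5] true AND true AND false = false
[6.3] NOT false = true
[6] true AND false AND true = false
[7.1] NOT false = true
[7] true AND true AND true = true
[root] false OR false OR false OR false OR false OR false OR true = true
Overall: true → approved

Approved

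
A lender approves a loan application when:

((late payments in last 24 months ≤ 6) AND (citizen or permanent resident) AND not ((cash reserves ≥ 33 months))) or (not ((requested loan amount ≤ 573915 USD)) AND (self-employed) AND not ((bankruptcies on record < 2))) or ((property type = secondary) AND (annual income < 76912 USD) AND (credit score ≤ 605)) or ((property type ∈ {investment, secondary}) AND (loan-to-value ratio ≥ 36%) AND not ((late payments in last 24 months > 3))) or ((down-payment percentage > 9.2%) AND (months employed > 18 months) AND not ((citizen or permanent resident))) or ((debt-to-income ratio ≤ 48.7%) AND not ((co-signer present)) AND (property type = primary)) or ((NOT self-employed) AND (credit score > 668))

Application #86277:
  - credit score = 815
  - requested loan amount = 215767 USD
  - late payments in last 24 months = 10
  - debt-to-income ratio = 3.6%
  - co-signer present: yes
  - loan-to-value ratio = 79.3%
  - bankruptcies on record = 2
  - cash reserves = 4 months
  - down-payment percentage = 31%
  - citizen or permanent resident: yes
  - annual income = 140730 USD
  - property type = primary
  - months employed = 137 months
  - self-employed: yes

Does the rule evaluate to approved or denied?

Atomic conditions:
  late payments in last 24 months ≤ 6: 10 ≤ 6 is false
  citizen or permanent resident: yes → true
  cash reserves ≥ 33 months: 4 ≥ 33 is false
  requested loan amount ≤ 573915 USD: 215767 ≤ 573915 is true
  self-employed: yes → true
  bankruptcies on record < 2: 2 < 2 is false
  property type = secondary: primary == secondary is false
  annual income < 76912 USD: 140730 < 76912 is false
  credit score ≤ 605: 815 ≤ 605 is false
  property type ∈ {investment, secondary}: primary is not in the set → false
  loan-to-value ratio ≥ 36%: 79.3 ≥ 36 is true
  late payments in last 24 months > 3: 10 > 3 is true
  down-payment percentage > 9.2%: 31 > 9.2 is true
  months employed > 18 months: 137 > 18 is true
  debt-to-income ratio ≤ 48.7%: 3.6 ≤ 48.7 is true
  co-signer present: yes → true
  property type = primary: primary == primary is true
  NOT self-employed: yes → false
  credit score > 668: 815 > 668 is true
Combine:
[1.3] NOT false = true
[1] false AND true AND true = false
[2.1] NOT true = false
[2.3] NOT false = true
[2] false AND true AND true = false
[3] false AND false AND false = false
[4.3] NOT true = false
[4] false AND true AND false = false
[5.3] NOT true = false
[5] true AND true AND false = false
[6.2] NOT true = false
[6] true AND false AND true = false
[7] false AND true = false
[root] false OR false OR false OR false OR false OR false OR false = false
Overall: false → denied

Denied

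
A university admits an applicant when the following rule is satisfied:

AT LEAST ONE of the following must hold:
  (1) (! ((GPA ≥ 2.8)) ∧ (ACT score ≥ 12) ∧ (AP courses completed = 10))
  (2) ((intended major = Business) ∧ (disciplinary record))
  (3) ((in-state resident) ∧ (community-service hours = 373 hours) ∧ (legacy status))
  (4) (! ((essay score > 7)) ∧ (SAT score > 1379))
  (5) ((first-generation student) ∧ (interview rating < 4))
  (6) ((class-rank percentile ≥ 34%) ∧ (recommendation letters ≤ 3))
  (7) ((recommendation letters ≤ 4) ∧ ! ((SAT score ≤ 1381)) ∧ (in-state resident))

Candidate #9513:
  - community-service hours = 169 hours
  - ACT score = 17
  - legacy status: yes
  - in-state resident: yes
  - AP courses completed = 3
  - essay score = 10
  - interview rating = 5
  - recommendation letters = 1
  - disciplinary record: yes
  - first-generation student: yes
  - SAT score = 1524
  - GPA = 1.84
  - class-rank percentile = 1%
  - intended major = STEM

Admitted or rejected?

Atomic conditions:
  GPA ≥ 2.8: 1.84 ≥ 2.8 is false
  ACT score ≥ 12: 17 ≥ 12 is true
  AP courses completed = 10: 3 == 10 is false
  intended major = Business: STEM == Business is false
  disciplinary record: yes → true
  in-state resident: yes → true
  community-service hours = 373 hours: 169 == 373 is false
  legacy status: yes → true
  essay score > 7: 10 > 7 is true
  SAT score > 1379: 1524 > 1379 is true
  first-generation student: yes → true
  interview rating < 4: 5 < 4 is false
  class-rank percentile ≥ 34%: 1 ≥ 34 is false
  recommendation letters ≤ 3: 1 ≤ 3 is true
  recommendation letters ≤ 4: 1 ≤ 4 is true
  SAT score ≤ 1381: 1524 ≤ 1381 is false
Combine:
[1.1] NOT false = true
[1] true AND true AND false = false
[2] false AND true = false
[3] true AND false AND true = false
[4.1] NOT true = false
[4] false AND true = false
[5] true AND false = false
[6] false AND true = false
[7.2] NOT false = true
[7] true AND true AND true = true
[root] false OR false OR false OR false OR false OR false OR true = true
Overall: true → admitted

Admitted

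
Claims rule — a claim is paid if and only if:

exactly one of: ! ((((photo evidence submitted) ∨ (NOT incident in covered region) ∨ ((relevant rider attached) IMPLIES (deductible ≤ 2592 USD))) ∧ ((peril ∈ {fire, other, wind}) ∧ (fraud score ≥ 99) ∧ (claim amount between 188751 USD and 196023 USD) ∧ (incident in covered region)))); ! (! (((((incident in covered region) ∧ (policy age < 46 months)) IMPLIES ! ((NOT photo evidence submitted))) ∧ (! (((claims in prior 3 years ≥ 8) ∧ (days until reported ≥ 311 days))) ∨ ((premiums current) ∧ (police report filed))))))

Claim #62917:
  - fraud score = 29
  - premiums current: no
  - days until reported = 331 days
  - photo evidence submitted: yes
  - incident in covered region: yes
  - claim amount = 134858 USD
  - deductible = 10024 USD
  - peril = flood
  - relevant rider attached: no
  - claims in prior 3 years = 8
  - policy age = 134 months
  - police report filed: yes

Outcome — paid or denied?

Paid

Atomic conditions:
  photo evidence submitted: yes → true
  NOT incident in covered region: yes → false
  relevant rider attached: no → false
  deductible ≤ 2592 USD: 10024 ≤ 2592 is false
  peril ∈ {fire, other, wind}: flood is not in the set → false
  fraud score ≥ 99: 29 ≥ 99 is false
  claim amount between 188751 USD and 196023 USD: 134858 in [188751, 196023] is false
  incident in covered region: yes → true
  policy age < 46 months: 134 < 46 is false
  NOT photo evidence submitted: yes → false
  claims in prior 3 years ≥ 8: 8 ≥ 8 is true
  days until reported ≥ 311 days: 331 ≥ 311 is true
  premiums current: no → false
  police report filed: yes → true
Combine:
[1.1.1.3] false → false (antecedent false ⇒ implication holds) = true
[1.1.1] true OR false OR true = true
[1.1.2] false AND false AND false AND true = false
[1.1] true AND false = false
[1] NOT false = true
[2.1.1.1.1] true AND false = false
[2.1.1.1.2] NOT false = true
[2.1.1.1] false → true (antecedent false ⇒ implication holds) = true
[2.1.1.2.1.1] true AND true = true
[2.1.1.2.1] NOT true = false
[2.1.1.2.2] false AND true = false
[2.1.1.2] false OR false = false
[2.1.1] true AND false = false
[2.1] NOT false = true
[2] NOT true = false
[root] exactly-one(true, false) = true
Overall: true → paid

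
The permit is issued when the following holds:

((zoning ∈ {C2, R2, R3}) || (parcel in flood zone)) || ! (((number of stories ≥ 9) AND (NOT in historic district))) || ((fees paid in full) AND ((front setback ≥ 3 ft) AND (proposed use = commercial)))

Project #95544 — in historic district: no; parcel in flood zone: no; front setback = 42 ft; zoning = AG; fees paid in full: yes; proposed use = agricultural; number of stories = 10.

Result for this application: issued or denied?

Atomic conditions:
  zoning ∈ {C2, R2, R3}: AG is not in the set → false
  parcel in flood zone: no → false
  number of stories ≥ 9: 10 ≥ 9 is true
  NOT in historic district: no → true
  fees paid in full: yes → true
  front setback ≥ 3 ft: 42 ≥ 3 is true
  proposed use = commercial: agricultural == commercial is false
Combine:
[1] false OR false = false
[2.1] true AND true = true
[2] NOT true = false
[3.2] true AND false = false
[3] true AND false = false
[root] false OR false OR false = false
Overall: false → denied

Denied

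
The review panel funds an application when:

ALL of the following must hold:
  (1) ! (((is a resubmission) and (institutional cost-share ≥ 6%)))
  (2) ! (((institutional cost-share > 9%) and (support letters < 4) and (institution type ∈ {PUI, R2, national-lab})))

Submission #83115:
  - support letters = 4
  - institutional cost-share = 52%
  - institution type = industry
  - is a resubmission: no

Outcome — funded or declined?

Atomic conditions:
  is a resubmission: no → false
  institutional cost-share ≥ 6%: 52 ≥ 6 is true
  institutional cost-share > 9%: 52 > 9 is true
  support letters < 4: 4 < 4 is false
  institution type ∈ {PUI, R2, national-lab}: industry is not in the set → false
Combine:
[1.1] false AND true = false
[1] NOT false = true
[2.1] true AND false AND false = false
[2] NOT false = true
[root] true AND true = true
Overall: true → funded

Funded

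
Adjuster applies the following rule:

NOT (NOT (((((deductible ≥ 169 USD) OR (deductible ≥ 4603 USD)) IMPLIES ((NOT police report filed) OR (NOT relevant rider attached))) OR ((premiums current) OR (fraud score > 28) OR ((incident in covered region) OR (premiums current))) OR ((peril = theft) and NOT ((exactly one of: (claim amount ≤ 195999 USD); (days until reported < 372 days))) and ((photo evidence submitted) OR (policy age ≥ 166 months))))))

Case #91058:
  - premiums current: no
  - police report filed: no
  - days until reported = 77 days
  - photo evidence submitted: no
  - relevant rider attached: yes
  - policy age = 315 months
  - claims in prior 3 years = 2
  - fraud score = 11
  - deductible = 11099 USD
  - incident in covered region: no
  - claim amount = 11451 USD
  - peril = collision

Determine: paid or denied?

Paid

Atomic conditions:
  deductible ≥ 169 USD: 11099 ≥ 169 is true
  deductible ≥ 4603 USD: 11099 ≥ 4603 is true
  NOT police report filed: no → true
  NOT relevant rider attached: yes → false
  premiums current: no → false
  fraud score > 28: 11 > 28 is false
  incident in covered region: no → false
  peril = theft: collision == theft is false
  claim amount ≤ 195999 USD: 11451 ≤ 195999 is true
  days until reported < 372 days: 77 < 372 is true
  photo evidence submitted: no → false
  policy age ≥ 166 months: 315 ≥ 166 is true
Combine:
[1.1.1.1] true OR true = true
[1.1.1.2] true OR false = true
[1.1.1] true → true = true
[1.1.2.3] false OR false = false
[1.1.2] false OR false OR false = false
[1.1.3.2.1] exactly-one(true, true) = false
[1.1.3.2] NOT false = true
[1.1.3.3] false OR true = true
[1.1.3] false AND true AND true = false
[1.1] true OR false OR false = true
[1] NOT true = false
[root] NOT false = true
Overall: true → paid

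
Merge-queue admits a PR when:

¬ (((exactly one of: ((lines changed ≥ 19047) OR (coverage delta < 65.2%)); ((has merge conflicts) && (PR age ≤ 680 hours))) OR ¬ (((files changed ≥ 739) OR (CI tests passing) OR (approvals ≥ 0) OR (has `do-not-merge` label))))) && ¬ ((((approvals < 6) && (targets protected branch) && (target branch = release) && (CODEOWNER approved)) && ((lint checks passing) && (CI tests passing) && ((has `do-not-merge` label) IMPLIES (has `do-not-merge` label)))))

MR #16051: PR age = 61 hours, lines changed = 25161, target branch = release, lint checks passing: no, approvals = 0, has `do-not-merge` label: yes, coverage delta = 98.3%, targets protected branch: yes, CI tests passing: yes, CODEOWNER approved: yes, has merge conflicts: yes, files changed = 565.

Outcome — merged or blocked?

Merged

Atomic conditions:
  lines changed ≥ 19047: 25161 ≥ 19047 is true
  coverage delta < 65.2%: 98.3 < 65.2 is false
  has merge conflicts: yes → true
  PR age ≤ 680 hours: 61 ≤ 680 is true
  files changed ≥ 739: 565 ≥ 739 is false
  CI tests passing: yes → true
  approvals ≥ 0: 0 ≥ 0 is true
  has `do-not-merge` label: yes → true
  approvals < 6: 0 < 6 is true
  targets protected branch: yes → true
  target branch = release: release == release is true
  CODEOWNER approved: yes → true
  lint checks passing: no → false
Combine:
[1.1.1.1] true OR false = true
[1.1.1.2] true AND true = true
[1.1.1] exactly-one(true, true) = false
[1.1.2.1] false OR true OR true OR true = true
[1.1.2] NOT true = false
[1.1] false OR false = false
[1] NOT false = true
[2.1.1] true AND true AND true AND true = true
[2.1.2.3] true → true = true
[2.1.2] false AND true AND true = false
[2.1] true AND false = false
[2] NOT false = true
[root] true AND true = true
Overall: true → merged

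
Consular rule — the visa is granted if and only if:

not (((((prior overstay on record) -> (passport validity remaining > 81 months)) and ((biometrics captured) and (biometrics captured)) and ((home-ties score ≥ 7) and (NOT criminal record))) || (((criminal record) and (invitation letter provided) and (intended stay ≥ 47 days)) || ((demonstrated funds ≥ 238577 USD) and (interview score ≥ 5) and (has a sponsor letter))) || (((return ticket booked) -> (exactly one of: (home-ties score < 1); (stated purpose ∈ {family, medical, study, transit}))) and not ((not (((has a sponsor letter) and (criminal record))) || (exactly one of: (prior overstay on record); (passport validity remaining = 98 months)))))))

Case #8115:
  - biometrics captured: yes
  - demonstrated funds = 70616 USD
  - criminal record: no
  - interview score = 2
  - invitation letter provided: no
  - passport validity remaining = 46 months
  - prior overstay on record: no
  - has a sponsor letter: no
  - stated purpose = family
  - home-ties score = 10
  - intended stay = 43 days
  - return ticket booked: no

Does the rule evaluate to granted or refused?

Refused

Atomic conditions:
  prior overstay on record: no → false
  passport validity remaining > 81 months: 46 > 81 is false
  biometrics captured: yes → true
  home-ties score ≥ 7: 10 ≥ 7 is true
  NOT criminal record: no → true
  criminal record: no → false
  invitation letter provided: no → false
  intended stay ≥ 47 days: 43 ≥ 47 is false
  demonstrated funds ≥ 238577 USD: 70616 ≥ 238577 is false
  interview score ≥ 5: 2 ≥ 5 is false
  has a sponsor letter: no → false
  return ticket booked: no → false
  home-ties score < 1: 10 < 1 is false
  stated purpose ∈ {family, medical, study, transit}: family is in the set → true
  passport validity remaining = 98 months: 46 == 98 is false
Combine:
[1.1.1] false → false (antecedent false ⇒ implication holds) = true
[1.1.2] true AND true = true
[1.1.3] true AND true = true
[1.1] true AND true AND true = true
[1.2.1] false AND false AND false = false
[1.2.2] false AND false AND false = false
[1.2] false OR false = false
[1.3.1.2] exactly-one(false, true) = true
[1.3.1] false → true (antecedent false ⇒ implication holds) = true
[1.3.2.1.1.1] false AND false = false
[1.3.2.1.1] NOT false = true
[1.3.2.1.2] exactly-one(false, false) = false
[1.3.2.1] true OR false = true
[1.3.2] NOT true = false
[1.3] true AND false = false
[1] true OR false OR false = true
[root] NOT true = false
Overall: false → refused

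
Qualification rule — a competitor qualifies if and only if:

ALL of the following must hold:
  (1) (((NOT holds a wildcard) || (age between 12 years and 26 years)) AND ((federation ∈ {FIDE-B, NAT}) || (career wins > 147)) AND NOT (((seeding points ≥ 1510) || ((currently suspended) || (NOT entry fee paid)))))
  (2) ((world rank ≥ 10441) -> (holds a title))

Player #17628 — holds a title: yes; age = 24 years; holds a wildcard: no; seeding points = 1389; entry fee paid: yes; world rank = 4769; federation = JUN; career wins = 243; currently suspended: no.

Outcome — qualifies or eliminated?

Qualifies

Atomic conditions:
  NOT holds a wildcard: no → true
  age between 12 years and 26 years: 24 in [12, 26] is true
  federation ∈ {FIDE-B, NAT}: JUN is not in the set → false
  career wins > 147: 243 > 147 is true
  seeding points ≥ 1510: 1389 ≥ 1510 is false
  currently suspended: no → false
  NOT entry fee paid: yes → false
  world rank ≥ 10441: 4769 ≥ 10441 is false
  holds a title: yes → true
Combine:
[1.1] true OR true = true
[1.2] false OR true = true
[1.3.1.2] false OR false = false
[1.3.1] false OR false = false
[1.3] NOT false = true
[1] true AND true AND true = true
[2] false → true (antecedent false ⇒ implication holds) = true
[root] true AND true = true
Overall: true → qualifies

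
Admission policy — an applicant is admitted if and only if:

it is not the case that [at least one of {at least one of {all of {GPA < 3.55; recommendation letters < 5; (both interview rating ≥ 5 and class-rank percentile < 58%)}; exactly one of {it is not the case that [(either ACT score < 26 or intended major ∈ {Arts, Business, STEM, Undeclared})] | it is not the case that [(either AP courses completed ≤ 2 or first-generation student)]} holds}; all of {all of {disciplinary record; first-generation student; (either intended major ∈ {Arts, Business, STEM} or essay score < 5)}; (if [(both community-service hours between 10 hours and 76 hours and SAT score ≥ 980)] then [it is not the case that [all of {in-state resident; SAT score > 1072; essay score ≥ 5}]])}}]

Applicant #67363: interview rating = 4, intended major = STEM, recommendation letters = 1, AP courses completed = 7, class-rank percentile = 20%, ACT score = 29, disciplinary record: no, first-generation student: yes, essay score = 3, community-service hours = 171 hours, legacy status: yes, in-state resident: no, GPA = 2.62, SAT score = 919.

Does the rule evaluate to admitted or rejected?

Atomic conditions:
  GPA < 3.55: 2.62 < 3.55 is true
  recommendation letters < 5: 1 < 5 is true
  interview rating ≥ 5: 4 ≥ 5 is false
  class-rank percentile < 58%: 20 < 58 is true
  ACT score < 26: 29 < 26 is false
  intended major ∈ {Arts, Business, STEM, Undeclared}: STEM is in the set → true
  AP courses completed ≤ 2: 7 ≤ 2 is false
  first-generation student: yes → true
  disciplinary record: no → false
  intended major ∈ {Arts, Business, STEM}: STEM is in the set → true
  essay score < 5: 3 < 5 is true
  community-service hours between 10 hours and 76 hours: 171 in [10, 76] is false
  SAT score ≥ 980: 919 ≥ 980 is false
  in-state resident: no → false
  SAT score > 1072: 919 > 1072 is false
  essay score ≥ 5: 3 ≥ 5 is false
Combine:
[1.1.1.3] false AND true = false
[1.1.1] true AND true AND false = false
[1.1.2.1.1] false OR true = true
[1.1.2.1] NOT true = false
[1.1.2.2.1] false OR true = true
[1.1.2.2] NOT true = false
[1.1.2] exactly-one(false, false) = false
[1.1] false OR false = false
[1.2.1.3] true OR true = true
[1.2.1] false AND true AND true = false
[1.2.2.1] false AND false = false
[1.2.2.2.1] false AND false AND false = false
[1.2.2.2] NOT false = true
[1.2.2] false → true (antecedent false ⇒ implication holds) = true
[1.2] false AND true = false
[1] false OR false = false
[root] NOT false = true
Overall: true → admitted

Admitted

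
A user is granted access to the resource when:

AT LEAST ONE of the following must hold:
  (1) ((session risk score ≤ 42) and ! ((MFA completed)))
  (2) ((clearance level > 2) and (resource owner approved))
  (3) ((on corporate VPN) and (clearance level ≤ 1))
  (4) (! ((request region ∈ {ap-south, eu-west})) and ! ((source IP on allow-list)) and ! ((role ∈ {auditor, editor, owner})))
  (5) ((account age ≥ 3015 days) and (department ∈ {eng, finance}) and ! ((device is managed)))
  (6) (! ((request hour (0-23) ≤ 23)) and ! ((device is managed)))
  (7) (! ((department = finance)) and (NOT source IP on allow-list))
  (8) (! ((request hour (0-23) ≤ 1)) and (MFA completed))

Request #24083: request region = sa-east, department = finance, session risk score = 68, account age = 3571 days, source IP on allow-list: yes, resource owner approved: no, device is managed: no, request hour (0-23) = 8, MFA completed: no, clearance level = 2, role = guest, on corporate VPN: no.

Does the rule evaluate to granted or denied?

Granted

Atomic conditions:
  session risk score ≤ 42: 68 ≤ 42 is false
  MFA completed: no → false
  clearance level > 2: 2 > 2 is false
  resource owner approved: no → false
  on corporate VPN: no → false
  clearance level ≤ 1: 2 ≤ 1 is false
  request region ∈ {ap-south, eu-west}: sa-east is not in the set → false
  source IP on allow-list: yes → true
  role ∈ {auditor, editor, owner}: guest is not in the set → false
  account age ≥ 3015 days: 3571 ≥ 3015 is true
  department ∈ {eng, finance}: finance is in the set → true
  device is managed: no → false
  request hour (0-23) ≤ 23: 8 ≤ 23 is true
  department = finance: finance == finance is true
  NOT source IP on allow-list: yes → false
  request hour (0-23) ≤ 1: 8 ≤ 1 is false
Combine:
[1.2] NOT false = true
[1] false AND true = false
[2] false AND false = false
[3] false AND false = false
[4.1] NOT false = true
[4.2] NOT true = false
[4.3] NOT false = true
[4] true AND false AND true = false
[5.3] NOT false = true
[5] true AND true AND true = true
[6.1] NOT true = false
[6.2] NOT false = true
[6] false AND true = false
[7.1] NOT true = false
[7] false AND false = false
[8.1] NOT false = true
[8] true AND false = false
[root] false OR false OR false OR false OR true OR false OR false OR false = true
Overall: true → granted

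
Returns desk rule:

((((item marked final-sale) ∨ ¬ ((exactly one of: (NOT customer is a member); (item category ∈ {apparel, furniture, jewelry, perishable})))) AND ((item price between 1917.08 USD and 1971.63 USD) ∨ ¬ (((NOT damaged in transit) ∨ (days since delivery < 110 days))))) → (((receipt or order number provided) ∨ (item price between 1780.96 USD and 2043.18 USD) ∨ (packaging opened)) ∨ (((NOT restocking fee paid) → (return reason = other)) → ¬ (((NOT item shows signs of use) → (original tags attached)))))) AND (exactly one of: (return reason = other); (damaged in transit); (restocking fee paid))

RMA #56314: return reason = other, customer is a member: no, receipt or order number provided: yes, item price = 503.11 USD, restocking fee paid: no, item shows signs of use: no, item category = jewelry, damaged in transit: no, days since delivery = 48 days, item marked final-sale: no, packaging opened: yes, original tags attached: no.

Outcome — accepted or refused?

Accepted

Atomic conditions:
  item marked final-sale: no → false
  NOT customer is a member: no → true
  item category ∈ {apparel, furniture, jewelry, perishable}: jewelry is in the set → true
  item price between 1917.08 USD and 1971.63 USD: 503.11 in [1917.08, 1971.63] is false
  NOT damaged in transit: no → true
  days since delivery < 110 days: 48 < 110 is true
  receipt or order number provided: yes → true
  item price between 1780.96 USD and 2043.18 USD: 503.11 in [1780.96, 2043.18] is false
  packaging opened: yes → true
  NOT restocking fee paid: no → true
  return reason = other: other == other is true
  NOT item shows signs of use: no → true
  original tags attached: no → false
  damaged in transit: no → false
  restocking fee paid: no → false
Combine:
[1.1.1.2.1] exactly-one(true, true) = false
[1.1.1.2] NOT false = true
[1.1.1] false OR true = true
[1.1.2.2.1] true OR true = true
[1.1.2.2] NOT true = false
[1.1.2] false OR false = false
[1.1] true AND false = false
[1.2.1] true OR false OR true = true
[1.2.2.1] true → true = true
[1.2.2.2.1] true → false = false
[1.2.2.2] NOT false = true
[1.2.2] true → true = true
[1.2] true OR true = true
[1] false → true (antecedent false ⇒ implication holds) = true
[2] exactly-one(true, false, false) = true
[root] true AND true = true
Overall: true → accepted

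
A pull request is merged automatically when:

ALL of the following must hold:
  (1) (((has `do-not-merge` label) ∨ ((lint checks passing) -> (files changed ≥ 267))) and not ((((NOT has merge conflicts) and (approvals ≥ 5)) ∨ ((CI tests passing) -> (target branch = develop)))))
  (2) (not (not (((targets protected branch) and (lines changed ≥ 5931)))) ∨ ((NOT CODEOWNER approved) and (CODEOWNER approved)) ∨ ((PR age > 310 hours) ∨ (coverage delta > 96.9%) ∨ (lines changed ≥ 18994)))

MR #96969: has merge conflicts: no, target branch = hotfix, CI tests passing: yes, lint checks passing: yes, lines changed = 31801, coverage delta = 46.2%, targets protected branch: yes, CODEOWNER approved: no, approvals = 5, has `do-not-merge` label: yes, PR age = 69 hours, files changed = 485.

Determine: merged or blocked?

Atomic conditions:
  has `do-not-merge` label: yes → true
  lint checks passing: yes → true
  files changed ≥ 267: 485 ≥ 267 is true
  NOT has merge conflicts: no → true
  approvals ≥ 5: 5 ≥ 5 is true
  CI tests passing: yes → true
  target branch = develop: hotfix == develop is false
  targets protected branch: yes → true
  lines changed ≥ 5931: 31801 ≥ 5931 is true
  NOT CODEOWNER approved: no → true
  CODEOWNER approved: no → false
  PR age > 310 hours: 69 > 310 is false
  coverage delta > 96.9%: 46.2 > 96.9 is false
  lines changed ≥ 18994: 31801 ≥ 18994 is true
Combine:
[1.1.2] true → true = true
[1.1] true OR true = true
[1.2.1.1] true AND true = true
[1.2.1.2] true → false = false
[1.2.1] true OR false = true
[1.2] NOT true = false
[1] true AND false = false
[2.1.1.1] true AND true = true
[2.1.1] NOT true = false
[2.1] NOT false = true
[2.2] true AND false = false
[2.3] false OR false OR true = true
[2] true OR false OR true = true
[root] false AND true = false
Overall: false → blocked

Blocked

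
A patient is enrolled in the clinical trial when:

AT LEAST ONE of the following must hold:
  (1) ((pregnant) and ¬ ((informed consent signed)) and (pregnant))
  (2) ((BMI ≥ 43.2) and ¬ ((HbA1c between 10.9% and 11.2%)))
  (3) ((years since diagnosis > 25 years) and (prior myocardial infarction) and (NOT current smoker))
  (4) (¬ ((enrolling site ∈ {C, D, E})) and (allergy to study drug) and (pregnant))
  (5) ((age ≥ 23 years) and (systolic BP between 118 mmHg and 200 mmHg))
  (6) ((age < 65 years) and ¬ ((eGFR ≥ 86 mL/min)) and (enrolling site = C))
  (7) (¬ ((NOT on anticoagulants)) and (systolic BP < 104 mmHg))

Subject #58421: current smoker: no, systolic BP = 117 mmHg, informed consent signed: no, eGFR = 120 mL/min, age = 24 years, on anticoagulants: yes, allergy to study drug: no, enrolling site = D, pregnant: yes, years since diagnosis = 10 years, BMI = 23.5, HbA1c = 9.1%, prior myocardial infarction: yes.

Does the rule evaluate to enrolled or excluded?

Enrolled

Atomic conditions:
  pregnant: yes → true
  informed consent signed: no → false
  BMI ≥ 43.2: 23.5 ≥ 43.2 is false
  HbA1c between 10.9% and 11.2%: 9.1 in [10.9, 11.2] is false
  years since diagnosis > 25 years: 10 > 25 is false
  prior myocardial infarction: yes → true
  NOT current smoker: no → true
  enrolling site ∈ {C, D, E}: D is in the set → true
  allergy to study drug: no → false
  age ≥ 23 years: 24 ≥ 23 is true
  systolic BP between 118 mmHg and 200 mmHg: 117 in [118, 200] is false
  age < 65 years: 24 < 65 is true
  eGFR ≥ 86 mL/min: 120 ≥ 86 is true
  enrolling site = C: D == C is false
  NOT on anticoagulants: yes → false
  systolic BP < 104 mmHg: 117 < 104 is false
Combine:
[1.2] NOT false = true
[1] true AND true AND true = true
[2.2] NOT false = true
[2] false AND true = false
[3] false AND true AND true = false
[4.1] NOT true = false
[4] false AND false AND true = false
[5] true AND false = false
[6.2] NOT true = false
[6] true AND false AND false = false
[7.1] NOT false = true
[7] true AND false = false
[root] true OR false OR false OR false OR false OR false OR false = true
Overall: true → enrolled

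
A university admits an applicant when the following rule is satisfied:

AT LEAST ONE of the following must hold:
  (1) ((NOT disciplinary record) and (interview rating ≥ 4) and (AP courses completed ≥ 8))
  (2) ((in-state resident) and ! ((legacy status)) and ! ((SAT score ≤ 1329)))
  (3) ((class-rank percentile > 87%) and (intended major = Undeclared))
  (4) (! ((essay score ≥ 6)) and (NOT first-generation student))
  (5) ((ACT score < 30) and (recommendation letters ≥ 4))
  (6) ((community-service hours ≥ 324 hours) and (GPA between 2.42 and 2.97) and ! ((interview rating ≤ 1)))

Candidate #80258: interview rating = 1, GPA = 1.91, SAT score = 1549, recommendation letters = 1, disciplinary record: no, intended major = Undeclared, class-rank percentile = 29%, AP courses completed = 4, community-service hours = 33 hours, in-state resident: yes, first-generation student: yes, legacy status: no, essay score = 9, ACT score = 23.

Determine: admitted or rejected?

Atomic conditions:
  NOT disciplinary record: no → true
  interview rating ≥ 4: 1 ≥ 4 is false
  AP courses completed ≥ 8: 4 ≥ 8 is false
  in-state resident: yes → true
  legacy status: no → false
  SAT score ≤ 1329: 1549 ≤ 1329 is false
  class-rank percentile > 87%: 29 > 87 is false
  intended major = Undeclared: Undeclared == Undeclared is true
  essay score ≥ 6: 9 ≥ 6 is true
  NOT first-generation student: yes → false
  ACT score < 30: 23 < 30 is true
  recommendation letters ≥ 4: 1 ≥ 4 is false
  community-service hours ≥ 324 hours: 33 ≥ 324 is false
  GPA between 2.42 and 2.97: 1.91 in [2.42, 2.97] is false
  interview rating ≤ 1: 1 ≤ 1 is true
Combine:
[1] true AND false AND false = false
[2.2] NOT false = true
[2.3] NOT false = true
[2] true AND true AND true = true
[3] false AND true = false
[4.1] NOT true = false
[4] false AND false = false
[5] true AND false = false
[6.3] NOT true = false
[6] false AND false AND false = false
[root] false OR true OR false OR false OR false OR false = true
Overall: true → admitted

Admitted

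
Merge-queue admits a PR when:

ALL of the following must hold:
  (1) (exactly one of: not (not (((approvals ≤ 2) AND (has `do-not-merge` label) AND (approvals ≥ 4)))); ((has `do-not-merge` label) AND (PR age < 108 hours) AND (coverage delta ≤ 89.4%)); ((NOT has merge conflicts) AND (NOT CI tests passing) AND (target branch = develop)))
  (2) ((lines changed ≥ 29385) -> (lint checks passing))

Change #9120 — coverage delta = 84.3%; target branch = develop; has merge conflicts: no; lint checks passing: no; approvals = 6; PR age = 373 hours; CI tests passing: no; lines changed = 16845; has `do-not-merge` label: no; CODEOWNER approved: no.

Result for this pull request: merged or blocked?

Merged

Atomic conditions:
  approvals ≤ 2: 6 ≤ 2 is false
  has `do-not-merge` label: no → false
  approvals ≥ 4: 6 ≥ 4 is true
  PR age < 108 hours: 373 < 108 is false
  coverage delta ≤ 89.4%: 84.3 ≤ 89.4 is true
  NOT has merge conflicts: no → true
  NOT CI tests passing: no → true
  target branch = develop: develop == develop is true
  lines changed ≥ 29385: 16845 ≥ 29385 is false
  lint checks passing: no → false
Combine:
[1.1.1.1] false AND false AND true = false
[1.1.1] NOT false = true
[1.1] NOT true = false
[1.2] false AND false AND true = false
[1.3] true AND true AND true = true
[1] exactly-one(false, false, true) = true
[2] false → false (antecedent false ⇒ implication holds) = true
[root] true AND true = true
Overall: true → merged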